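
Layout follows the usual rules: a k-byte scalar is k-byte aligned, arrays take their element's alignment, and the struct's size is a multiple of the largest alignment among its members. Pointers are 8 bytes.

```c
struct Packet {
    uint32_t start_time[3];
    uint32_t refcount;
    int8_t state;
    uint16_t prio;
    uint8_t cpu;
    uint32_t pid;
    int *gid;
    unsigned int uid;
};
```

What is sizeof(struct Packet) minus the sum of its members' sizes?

0..12  start_time  (12B, 4-aligned)
12..16  refcount  (4B, 4-aligned)
16..17  state  (1B, 1-aligned)
17..18  -- padding (1B)
18..20  prio  (2B, 2-aligned)
20..21  cpu  (1B, 1-aligned)
21..24  -- padding (3B)
24..28  pid  (4B, 4-aligned)
28..32  -- padding (4B)
32..40  gid  (8B, 8-aligned)
40..44  uid  (4B, 4-aligned)
44..48  -- tail padding (4B)
sizeof = 48, alignof = 8
data bytes 36, size 48 → padding 12

12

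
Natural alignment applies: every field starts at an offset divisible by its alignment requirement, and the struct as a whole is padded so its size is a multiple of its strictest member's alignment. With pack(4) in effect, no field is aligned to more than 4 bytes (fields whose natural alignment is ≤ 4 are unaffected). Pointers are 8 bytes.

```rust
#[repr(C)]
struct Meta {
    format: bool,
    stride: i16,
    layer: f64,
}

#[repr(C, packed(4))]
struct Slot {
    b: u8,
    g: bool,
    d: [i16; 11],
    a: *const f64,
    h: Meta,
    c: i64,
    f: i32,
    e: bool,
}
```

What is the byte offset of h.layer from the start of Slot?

Meta: format at 0 (size 1, align 1) → ends 1; pad 1 to align 2 for stride; stride at 2 (size 2, align 2) → ends 4; pad 4 to align 8 for layer; layer at 8 (size 8, align 8) → ends 16; total 16 bytes, alignment 8
b at 0 (size 1, align 1) → ends 1
g at 1 (size 1, align 1) → ends 2
d at 2 (size 22, align 2) → ends 24
a at 24 (size 8, align 4) → ends 32
h at 32 (size 16, align 4) → ends 48
within Meta: layer at 8
32 + 8 = 40

40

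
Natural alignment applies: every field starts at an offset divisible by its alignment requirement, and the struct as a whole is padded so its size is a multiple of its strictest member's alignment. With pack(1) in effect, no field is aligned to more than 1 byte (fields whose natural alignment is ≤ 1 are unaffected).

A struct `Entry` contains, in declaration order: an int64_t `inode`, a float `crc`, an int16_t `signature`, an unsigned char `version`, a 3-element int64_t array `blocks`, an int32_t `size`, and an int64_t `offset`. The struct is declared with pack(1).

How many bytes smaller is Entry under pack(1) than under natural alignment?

5

natural layout:
  0..8  inode  (8B, 8-aligned)
  8..12  crc  (4B, 4-aligned)
  12..14  signature  (2B, 2-aligned)
  14..15  version  (1B, 1-aligned)
  15..16  -- padding (1B)
  16..40  blocks  (24B, 8-aligned)
  40..44  size  (4B, 4-aligned)
  44..48  -- padding (4B)
  48..56  offset  (8B, 8-aligned)
  sizeof = 56, alignof = 8
packed(1) layout:
  0..8  inode  (8B, 1-aligned)
  8..12  crc  (4B, 1-aligned)
  12..14  signature  (2B, 1-aligned)
  14..15  version  (1B, 1-aligned)
  15..39  blocks  (24B, 1-aligned)
  39..43  size  (4B, 1-aligned)
  43..51  offset  (8B, 1-aligned)
  sizeof = 51, alignof = 1
56 − 51 = 5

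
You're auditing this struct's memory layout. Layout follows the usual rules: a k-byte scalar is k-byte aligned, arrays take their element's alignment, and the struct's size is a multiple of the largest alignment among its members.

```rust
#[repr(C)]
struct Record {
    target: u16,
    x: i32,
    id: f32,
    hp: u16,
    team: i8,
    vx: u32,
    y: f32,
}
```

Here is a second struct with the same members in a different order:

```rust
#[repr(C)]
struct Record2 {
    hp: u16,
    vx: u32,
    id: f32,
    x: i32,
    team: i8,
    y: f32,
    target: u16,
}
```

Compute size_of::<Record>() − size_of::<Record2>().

@0: target [2B, align 2] → 2
+2 pad (align 4)
@4: x [4B, align 4] → 8
@8: id [4B, align 4] → 12
@12: hp [2B, align 2] → 14
@14: team [1B, align 1] → 15
+1 pad (align 4)
@16: vx [4B, align 4] → 20
@20: y [4B, align 4] → 24
size 24, align 4
— Record2 —
@0: hp [2B, align 2] → 2
+2 pad (align 4)
@4: vx [4B, align 4] → 8
@8: id [4B, align 4] → 12
@12: x [4B, align 4] → 16
@16: team [1B, align 1] → 17
+3 pad (align 4)
@20: y [4B, align 4] → 24
@24: target [2B, align 2] → 26
+2 tail pad (align 4)
size 28, align 4
24 − 28 = -4

-4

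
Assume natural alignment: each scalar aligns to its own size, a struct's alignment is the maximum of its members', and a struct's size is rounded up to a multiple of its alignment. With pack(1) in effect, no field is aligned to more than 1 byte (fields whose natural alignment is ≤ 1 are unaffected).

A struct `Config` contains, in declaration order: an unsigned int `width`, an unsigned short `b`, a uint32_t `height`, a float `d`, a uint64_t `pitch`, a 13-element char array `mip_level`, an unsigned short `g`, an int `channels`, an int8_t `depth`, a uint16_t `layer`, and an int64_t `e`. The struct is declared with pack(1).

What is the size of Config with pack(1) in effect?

52

@0: width [4B, align 1] → 4
@4: b [2B, align 1] → 6
@6: height [4B, align 1] → 10
@10: d [4B, align 1] → 14
@14: pitch [8B, align 1] → 22
@22: mip_level [13B, align 1] → 35
@35: g [2B, align 1] → 37
@37: channels [4B, align 1] → 41
@41: depth [1B, align 1] → 42
@42: layer [2B, align 1] → 44
@44: e [8B, align 1] → 52
size 52, align 1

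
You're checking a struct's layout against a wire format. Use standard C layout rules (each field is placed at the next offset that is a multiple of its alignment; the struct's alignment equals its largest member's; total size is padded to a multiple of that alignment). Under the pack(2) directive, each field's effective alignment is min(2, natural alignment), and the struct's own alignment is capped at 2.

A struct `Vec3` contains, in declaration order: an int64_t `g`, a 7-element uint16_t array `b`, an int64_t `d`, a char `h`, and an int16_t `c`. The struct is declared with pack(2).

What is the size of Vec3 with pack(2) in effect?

g at 0 (size 8, align 2) → ends 8
b at 8 (size 14, align 2) → ends 22
d at 22 (size 8, align 2) → ends 30
h at 30 (size 1, align 1) → ends 31
pad 1 to align 2 for c
c at 32 (size 2, align 2) → ends 34
total 34 bytes, alignment 2

34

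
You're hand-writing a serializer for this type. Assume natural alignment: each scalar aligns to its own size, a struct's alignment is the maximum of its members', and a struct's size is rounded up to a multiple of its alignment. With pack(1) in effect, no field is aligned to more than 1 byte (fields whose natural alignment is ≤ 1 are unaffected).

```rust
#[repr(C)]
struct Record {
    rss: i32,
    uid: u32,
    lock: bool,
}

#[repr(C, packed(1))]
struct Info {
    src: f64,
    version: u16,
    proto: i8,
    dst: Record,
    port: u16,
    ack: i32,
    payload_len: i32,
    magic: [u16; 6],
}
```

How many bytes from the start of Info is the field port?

Record: @0: rss [4B, align 4] → 4; @4: uid [4B, align 4] → 8; @8: lock [1B, align 1] → 9; +3 tail pad (align 4); size 12, align 4
@0: src [8B, align 1] → 8
@8: version [2B, align 1] → 10
@10: proto [1B, align 1] → 11
@11: dst [12B, align 1] → 23
@23: port [2B, align 1] → 25

23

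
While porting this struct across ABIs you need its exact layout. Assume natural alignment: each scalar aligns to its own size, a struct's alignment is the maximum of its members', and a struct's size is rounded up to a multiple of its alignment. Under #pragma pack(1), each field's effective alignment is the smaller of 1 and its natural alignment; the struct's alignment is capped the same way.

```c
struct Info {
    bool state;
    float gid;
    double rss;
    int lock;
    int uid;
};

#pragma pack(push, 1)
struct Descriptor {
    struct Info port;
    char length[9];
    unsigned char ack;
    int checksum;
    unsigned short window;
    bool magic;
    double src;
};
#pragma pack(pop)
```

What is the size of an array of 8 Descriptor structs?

Info: state at 0 (size 1, align 1) → ends 1; pad 3 to align 4 for gid; gid at 4 (size 4, align 4) → ends 8; rss at 8 (size 8, align 8) → ends 16; lock at 16 (size 4, align 4) → ends 20; uid at 20 (size 4, align 4) → ends 24; total 24 bytes, alignment 8
port at 0 (size 24, align 1) → ends 24
length at 24 (size 9, align 1) → ends 33
ack at 33 (size 1, align 1) → ends 34
checksum at 34 (size 4, align 1) → ends 38
window at 38 (size 2, align 1) → ends 40
magic at 40 (size 1, align 1) → ends 41
src at 41 (size 8, align 1) → ends 49
total 49 bytes, alignment 1
array of 8: 8 × 49 = 392

392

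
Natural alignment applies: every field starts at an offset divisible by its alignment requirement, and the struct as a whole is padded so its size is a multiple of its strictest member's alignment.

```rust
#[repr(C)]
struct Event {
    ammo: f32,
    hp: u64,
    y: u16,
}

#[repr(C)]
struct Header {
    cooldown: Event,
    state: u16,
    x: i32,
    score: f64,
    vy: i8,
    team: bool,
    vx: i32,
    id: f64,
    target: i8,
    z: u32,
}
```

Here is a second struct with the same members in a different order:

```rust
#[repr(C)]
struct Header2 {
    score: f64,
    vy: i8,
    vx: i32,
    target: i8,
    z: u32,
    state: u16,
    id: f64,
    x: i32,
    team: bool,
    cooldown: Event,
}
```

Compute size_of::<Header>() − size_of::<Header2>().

-8

Event: @0: ammo [4B, align 4] → 4; +4 pad (align 8); @8: hp [8B, align 8] → 16; @16: y [2B, align 2] → 18; +6 tail pad (align 8); size 24, align 8
@0: cooldown [24B, align 8] → 24
@24: state [2B, align 2] → 26
+2 pad (align 4)
@28: x [4B, align 4] → 32
@32: score [8B, align 8] → 40
@40: vy [1B, align 1] → 41
@41: team [1B, align 1] → 42
+2 pad (align 4)
@44: vx [4B, align 4] → 48
@48: id [8B, align 8] → 56
@56: target [1B, align 1] → 57
+3 pad (align 4)
@60: z [4B, align 4] → 64
size 64, align 8
— Header2 —
@0: score [8B, align 8] → 8
@8: vy [1B, align 1] → 9
+3 pad (align 4)
@12: vx [4B, align 4] → 16
@16: target [1B, align 1] → 17
+3 pad (align 4)
@20: z [4B, align 4] → 24
@24: state [2B, align 2] → 26
+6 pad (align 8)
@32: id [8B, align 8] → 40
@40: x [4B, align 4] → 44
@44: team [1B, align 1] → 45
+3 pad (align 8)
@48: cooldown [24B, align 8] → 72
size 72, align 8
64 − 72 = -8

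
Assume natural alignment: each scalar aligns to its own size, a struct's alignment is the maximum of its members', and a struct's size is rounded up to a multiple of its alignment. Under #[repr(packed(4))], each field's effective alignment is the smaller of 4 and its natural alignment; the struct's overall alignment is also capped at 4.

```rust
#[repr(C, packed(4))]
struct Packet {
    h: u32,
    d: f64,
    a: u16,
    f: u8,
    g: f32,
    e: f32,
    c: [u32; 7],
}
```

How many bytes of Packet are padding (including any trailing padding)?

1

h at 0 (size 4, align 4) → ends 4
d at 4 (size 8, align 4) → ends 12
a at 12 (size 2, align 2) → ends 14
f at 14 (size 1, align 1) → ends 15
pad 1 to align 4 for g
g at 16 (size 4, align 4) → ends 20
e at 20 (size 4, align 4) → ends 24
c at 24 (size 28, align 4) → ends 52
total 52 bytes, alignment 4
data bytes 51, size 52 → padding 1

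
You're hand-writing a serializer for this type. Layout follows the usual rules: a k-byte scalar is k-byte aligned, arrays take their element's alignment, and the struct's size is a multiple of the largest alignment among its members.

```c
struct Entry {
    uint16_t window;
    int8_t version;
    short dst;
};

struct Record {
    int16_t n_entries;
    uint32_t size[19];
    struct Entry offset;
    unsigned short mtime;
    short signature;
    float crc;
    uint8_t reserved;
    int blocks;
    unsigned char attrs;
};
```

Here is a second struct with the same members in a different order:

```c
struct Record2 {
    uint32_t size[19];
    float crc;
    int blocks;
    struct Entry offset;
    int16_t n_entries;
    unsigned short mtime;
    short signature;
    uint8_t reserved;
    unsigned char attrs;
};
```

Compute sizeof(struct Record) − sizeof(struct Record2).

8

Entry: @0: window [2B, align 2] → 2; @2: version [1B, align 1] → 3; +1 pad (align 2); @4: dst [2B, align 2] → 6; size 6, align 2
@0: n_entries [2B, align 2] → 2
+2 pad (align 4)
@4: size [76B, align 4] → 80
@80: offset [6B, align 2] → 86
@86: mtime [2B, align 2] → 88
@88: signature [2B, align 2] → 90
+2 pad (align 4)
@92: crc [4B, align 4] → 96
@96: reserved [1B, align 1] → 97
+3 pad (align 4)
@100: blocks [4B, align 4] → 104
@104: attrs [1B, align 1] → 105
+3 tail pad (align 4)
size 108, align 4
— Record2 —
@0: size [76B, align 4] → 76
@76: crc [4B, align 4] → 80
@80: blocks [4B, align 4] → 84
@84: offset [6B, align 2] → 90
@90: n_entries [2B, align 2] → 92
@92: mtime [2B, align 2] → 94
@94: signature [2B, align 2] → 96
@96: reserved [1B, align 1] → 97
@97: attrs [1B, align 1] → 98
+2 tail pad (align 4)
size 100, align 4
108 − 100 = 8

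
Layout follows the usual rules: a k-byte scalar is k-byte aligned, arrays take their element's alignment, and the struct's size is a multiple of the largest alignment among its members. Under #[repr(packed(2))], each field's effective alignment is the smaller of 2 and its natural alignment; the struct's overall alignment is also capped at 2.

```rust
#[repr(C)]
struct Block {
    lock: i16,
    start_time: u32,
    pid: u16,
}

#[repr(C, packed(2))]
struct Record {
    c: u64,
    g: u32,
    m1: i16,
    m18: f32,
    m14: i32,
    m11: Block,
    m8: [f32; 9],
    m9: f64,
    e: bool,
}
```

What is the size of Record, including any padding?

Block: 0..2  lock  (2B, 2-aligned); 2..4  -- padding (2B); 4..8  start_time  (4B, 4-aligned); 8..10  pid  (2B, 2-aligned); 10..12  -- tail padding (2B); sizeof = 12, alignof = 4
0..8  c  (8B, 2-aligned)
8..12  g  (4B, 2-aligned)
12..14  m1  (2B, 2-aligned)
14..18  m18  (4B, 2-aligned)
18..22  m14  (4B, 2-aligned)
22..34  m11  (12B, 2-aligned)
34..70  m8  (36B, 2-aligned)
70..78  m9  (8B, 2-aligned)
78..79  e  (1B, 1-aligned)
79..80  -- tail padding (1B)
sizeof = 80, alignof = 2

80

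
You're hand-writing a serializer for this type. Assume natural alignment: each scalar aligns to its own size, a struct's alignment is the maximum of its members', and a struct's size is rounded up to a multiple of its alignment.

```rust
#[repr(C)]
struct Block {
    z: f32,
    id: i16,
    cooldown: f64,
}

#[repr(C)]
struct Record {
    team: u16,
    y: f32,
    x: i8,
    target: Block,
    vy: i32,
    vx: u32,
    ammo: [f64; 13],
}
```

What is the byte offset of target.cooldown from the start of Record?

Block: 0..4  z  (4B, 4-aligned); 4..6  id  (2B, 2-aligned); 6..8  -- padding (2B); 8..16  cooldown  (8B, 8-aligned); sizeof = 16, alignof = 8
0..2  team  (2B, 2-aligned)
2..4  -- padding (2B)
4..8  y  (4B, 4-aligned)
8..9  x  (1B, 1-aligned)
9..16  -- padding (7B)
16..32  target  (16B, 8-aligned)
within Block: cooldown at 8
16 + 8 = 24

24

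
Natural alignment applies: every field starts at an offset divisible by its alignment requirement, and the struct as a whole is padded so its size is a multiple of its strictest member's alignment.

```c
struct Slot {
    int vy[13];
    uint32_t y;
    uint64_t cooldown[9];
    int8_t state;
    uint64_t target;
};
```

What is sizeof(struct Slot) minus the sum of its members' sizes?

7

@0: vy [52B, align 4] → 52
@52: y [4B, align 4] → 56
@56: cooldown [72B, align 8] → 128
@128: state [1B, align 1] → 129
+7 pad (align 8)
@136: target [8B, align 8] → 144
size 144, align 8
data bytes 137, size 144 → padding 7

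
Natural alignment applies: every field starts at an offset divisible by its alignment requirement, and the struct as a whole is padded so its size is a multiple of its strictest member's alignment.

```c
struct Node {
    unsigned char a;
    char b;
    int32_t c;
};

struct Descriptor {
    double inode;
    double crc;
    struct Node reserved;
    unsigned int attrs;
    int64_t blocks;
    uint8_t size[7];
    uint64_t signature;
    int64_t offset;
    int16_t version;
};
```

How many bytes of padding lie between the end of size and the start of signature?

Node: a at 0 (size 1, align 1) → ends 1; b at 1 (size 1, align 1) → ends 2; pad 2 to align 4 for c; c at 4 (size 4, align 4) → ends 8; total 8 bytes, alignment 4
inode at 0 (size 8, align 8) → ends 8
crc at 8 (size 8, align 8) → ends 16
reserved at 16 (size 8, align 4) → ends 24
attrs at 24 (size 4, align 4) → ends 28
pad 4 to align 8 for blocks
blocks at 32 (size 8, align 8) → ends 40
size at 40 (size 7, align 1) → ends 47
pad 1 to align 8 for signature
signature at 48 (size 8, align 8) → ends 56

1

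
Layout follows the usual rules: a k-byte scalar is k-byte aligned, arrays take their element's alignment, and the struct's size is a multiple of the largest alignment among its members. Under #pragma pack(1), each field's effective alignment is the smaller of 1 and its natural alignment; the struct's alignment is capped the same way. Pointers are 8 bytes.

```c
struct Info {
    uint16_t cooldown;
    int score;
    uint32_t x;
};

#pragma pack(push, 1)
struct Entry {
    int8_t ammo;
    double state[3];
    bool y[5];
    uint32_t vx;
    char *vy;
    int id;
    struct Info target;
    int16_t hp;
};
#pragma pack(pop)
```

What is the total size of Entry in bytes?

60

Info: @0: cooldown [2B, align 2] → 2; +2 pad (align 4); @4: score [4B, align 4] → 8; @8: x [4B, align 4] → 12; size 12, align 4
@0: ammo [1B, align 1] → 1
@1: state [24B, align 1] → 25
@25: y [5B, align 1] → 30
@30: vx [4B, align 1] → 34
@34: vy [8B, align 1] → 42
@42: id [4B, align 1] → 46
@46: target [12B, align 1] → 58
@58: hp [2B, align 1] → 60
size 60, align 1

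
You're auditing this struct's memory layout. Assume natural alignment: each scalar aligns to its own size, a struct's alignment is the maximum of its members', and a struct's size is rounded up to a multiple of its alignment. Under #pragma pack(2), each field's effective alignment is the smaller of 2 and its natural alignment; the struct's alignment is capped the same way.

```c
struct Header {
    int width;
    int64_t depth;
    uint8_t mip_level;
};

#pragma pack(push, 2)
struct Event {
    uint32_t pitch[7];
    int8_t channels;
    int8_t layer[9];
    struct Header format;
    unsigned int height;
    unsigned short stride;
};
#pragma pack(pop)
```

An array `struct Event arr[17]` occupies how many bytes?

Header: @0: width [4B, align 4] → 4; +4 pad (align 8); @8: depth [8B, align 8] → 16; @16: mip_level [1B, align 1] → 17; +7 tail pad (align 8); size 24, align 8
@0: pitch [28B, align 2] → 28
@28: channels [1B, align 1] → 29
@29: layer [9B, align 1] → 38
@38: format [24B, align 2] → 62
@62: height [4B, align 2] → 66
@66: stride [2B, align 2] → 68
size 68, align 2
array of 17: 17 × 68 = 1156

1156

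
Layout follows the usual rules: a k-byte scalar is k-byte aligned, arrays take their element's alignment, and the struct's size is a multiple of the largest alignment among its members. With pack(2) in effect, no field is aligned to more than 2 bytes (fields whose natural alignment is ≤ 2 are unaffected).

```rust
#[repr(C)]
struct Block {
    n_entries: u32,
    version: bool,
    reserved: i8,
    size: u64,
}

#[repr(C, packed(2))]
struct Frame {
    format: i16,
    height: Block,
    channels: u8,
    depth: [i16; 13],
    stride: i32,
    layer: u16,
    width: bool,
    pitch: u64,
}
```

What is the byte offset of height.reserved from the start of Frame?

7

Block: 0..4  n_entries  (4B, 4-aligned); 4..5  version  (1B, 1-aligned); 5..6  reserved  (1B, 1-aligned); 6..8  -- padding (2B); 8..16  size  (8B, 8-aligned); sizeof = 16, alignof = 8
0..2  format  (2B, 2-aligned)
2..18  height  (16B, 2-aligned)
within Block: reserved at 5
2 + 5 = 7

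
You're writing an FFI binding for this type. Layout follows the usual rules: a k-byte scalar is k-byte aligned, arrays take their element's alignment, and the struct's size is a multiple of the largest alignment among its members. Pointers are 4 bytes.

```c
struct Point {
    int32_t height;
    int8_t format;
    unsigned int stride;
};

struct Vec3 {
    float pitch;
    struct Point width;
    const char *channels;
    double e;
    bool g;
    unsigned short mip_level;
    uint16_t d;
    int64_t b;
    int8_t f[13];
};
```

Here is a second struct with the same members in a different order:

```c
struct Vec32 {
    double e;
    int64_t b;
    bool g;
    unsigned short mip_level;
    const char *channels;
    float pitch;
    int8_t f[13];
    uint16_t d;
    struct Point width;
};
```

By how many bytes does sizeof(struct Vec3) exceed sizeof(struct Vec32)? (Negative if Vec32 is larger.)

Point: @0: height [4B, align 4] → 4; @4: format [1B, align 1] → 5; +3 pad (align 4); @8: stride [4B, align 4] → 12; size 12, align 4
@0: pitch [4B, align 4] → 4
@4: width [12B, align 4] → 16
@16: channels [4B, align 4] → 20
+4 pad (align 8)
@24: e [8B, align 8] → 32
@32: g [1B, align 1] → 33
+1 pad (align 2)
@34: mip_level [2B, align 2] → 36
@36: d [2B, align 2] → 38
+2 pad (align 8)
@40: b [8B, align 8] → 48
@48: f [13B, align 1] → 61
+3 tail pad (align 8)
size 64, align 8
— Vec32 —
@0: e [8B, align 8] → 8
@8: b [8B, align 8] → 16
@16: g [1B, align 1] → 17
+1 pad (align 2)
@18: mip_level [2B, align 2] → 20
@20: channels [4B, align 4] → 24
@24: pitch [4B, align 4] → 28
@28: f [13B, align 1] → 41
+1 pad (align 2)
@42: d [2B, align 2] → 44
@44: width [12B, align 4] → 56
size 56, align 8
64 − 56 = 8

8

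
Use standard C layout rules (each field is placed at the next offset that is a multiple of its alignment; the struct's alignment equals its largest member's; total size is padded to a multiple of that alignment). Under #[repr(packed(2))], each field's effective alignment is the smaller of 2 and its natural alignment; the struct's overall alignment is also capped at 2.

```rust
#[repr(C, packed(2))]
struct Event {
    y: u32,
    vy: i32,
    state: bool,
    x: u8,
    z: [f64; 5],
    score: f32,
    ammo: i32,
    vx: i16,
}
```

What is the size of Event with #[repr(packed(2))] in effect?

0..4  y  (4B, 2-aligned)
4..8  vy  (4B, 2-aligned)
8..9  state  (1B, 1-aligned)
9..10  x  (1B, 1-aligned)
10..50  z  (40B, 2-aligned)
50..54  score  (4B, 2-aligned)
54..58  ammo  (4B, 2-aligned)
58..60  vx  (2B, 2-aligned)
sizeof = 60, alignof = 2

60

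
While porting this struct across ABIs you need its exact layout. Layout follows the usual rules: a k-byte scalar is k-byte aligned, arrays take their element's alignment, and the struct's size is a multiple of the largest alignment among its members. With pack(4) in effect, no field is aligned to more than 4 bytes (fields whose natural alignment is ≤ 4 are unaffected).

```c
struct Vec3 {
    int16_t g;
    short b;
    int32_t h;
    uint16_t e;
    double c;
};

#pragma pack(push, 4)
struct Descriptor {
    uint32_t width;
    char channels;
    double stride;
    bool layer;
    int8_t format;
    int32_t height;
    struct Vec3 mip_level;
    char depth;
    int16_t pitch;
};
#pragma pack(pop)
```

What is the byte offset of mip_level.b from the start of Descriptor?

26

Vec3: 0..2  g  (2B, 2-aligned); 2..4  b  (2B, 2-aligned); 4..8  h  (4B, 4-aligned); 8..10  e  (2B, 2-aligned); 10..16  -- padding (6B); 16..24  c  (8B, 8-aligned); sizeof = 24, alignof = 8
0..4  width  (4B, 4-aligned)
4..5  channels  (1B, 1-aligned)
5..8  -- padding (3B)
8..16  stride  (8B, 4-aligned)
16..17  layer  (1B, 1-aligned)
17..18  format  (1B, 1-aligned)
18..20  -- padding (2B)
20..24  height  (4B, 4-aligned)
24..48  mip_level  (24B, 4-aligned)
within Vec3: b at 2
24 + 2 = 26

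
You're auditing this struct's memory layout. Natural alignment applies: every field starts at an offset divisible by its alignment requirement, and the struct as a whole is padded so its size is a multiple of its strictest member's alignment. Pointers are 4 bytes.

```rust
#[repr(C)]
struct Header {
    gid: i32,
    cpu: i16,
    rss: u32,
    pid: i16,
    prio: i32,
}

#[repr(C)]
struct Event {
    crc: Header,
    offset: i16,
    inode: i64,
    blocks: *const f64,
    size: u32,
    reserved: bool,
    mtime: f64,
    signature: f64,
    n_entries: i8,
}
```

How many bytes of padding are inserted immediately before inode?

Header: @0: gid [4B, align 4] → 4; @4: cpu [2B, align 2] → 6; +2 pad (align 4); @8: rss [4B, align 4] → 12; @12: pid [2B, align 2] → 14; +2 pad (align 4); @16: prio [4B, align 4] → 20; size 20, align 4
@0: crc [20B, align 4] → 20
@20: offset [2B, align 2] → 22
+2 pad (align 8)
@24: inode [8B, align 8] → 32

2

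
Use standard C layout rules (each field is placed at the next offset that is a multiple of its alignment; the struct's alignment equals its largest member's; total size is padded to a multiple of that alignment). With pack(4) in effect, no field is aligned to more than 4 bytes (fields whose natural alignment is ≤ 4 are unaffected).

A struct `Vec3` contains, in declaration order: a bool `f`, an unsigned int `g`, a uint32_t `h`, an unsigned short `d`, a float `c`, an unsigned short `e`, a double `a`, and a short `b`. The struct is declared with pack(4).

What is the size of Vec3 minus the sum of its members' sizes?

@0: f [1B, align 1] → 1
+3 pad (align 4)
@4: g [4B, align 4] → 8
@8: h [4B, align 4] → 12
@12: d [2B, align 2] → 14
+2 pad (align 4)
@16: c [4B, align 4] → 20
@20: e [2B, align 2] → 22
+2 pad (align 4)
@24: a [8B, align 4] → 32
@32: b [2B, align 2] → 34
+2 tail pad (align 4)
size 36, align 4
data bytes 27, size 36 → padding 9

9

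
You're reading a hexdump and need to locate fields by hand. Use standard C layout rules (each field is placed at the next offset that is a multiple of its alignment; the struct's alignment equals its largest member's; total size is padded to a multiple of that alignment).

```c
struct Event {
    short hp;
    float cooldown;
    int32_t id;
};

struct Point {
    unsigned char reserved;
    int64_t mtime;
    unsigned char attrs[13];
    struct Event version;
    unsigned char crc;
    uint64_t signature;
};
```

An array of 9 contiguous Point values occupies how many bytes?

Event: 0..2  hp  (2B, 2-aligned); 2..4  -- padding (2B); 4..8  cooldown  (4B, 4-aligned); 8..12  id  (4B, 4-aligned); sizeof = 12, alignof = 4
0..1  reserved  (1B, 1-aligned)
1..8  -- padding (7B)
8..16  mtime  (8B, 8-aligned)
16..29  attrs  (13B, 1-aligned)
29..32  -- padding (3B)
32..44  version  (12B, 4-aligned)
44..45  crc  (1B, 1-aligned)
45..48  -- padding (3B)
48..56  signature  (8B, 8-aligned)
sizeof = 56, alignof = 8
array of 9: 9 × 56 = 504

504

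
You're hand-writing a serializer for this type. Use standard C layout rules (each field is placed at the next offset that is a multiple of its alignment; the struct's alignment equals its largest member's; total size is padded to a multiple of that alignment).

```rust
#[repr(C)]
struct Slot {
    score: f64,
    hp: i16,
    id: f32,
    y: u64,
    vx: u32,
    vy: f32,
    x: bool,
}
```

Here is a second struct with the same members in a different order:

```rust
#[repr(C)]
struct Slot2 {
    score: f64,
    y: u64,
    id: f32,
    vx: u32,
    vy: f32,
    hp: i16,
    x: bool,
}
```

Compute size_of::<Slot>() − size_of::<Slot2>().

8

0..8  score  (8B, 8-aligned)
8..10  hp  (2B, 2-aligned)
10..12  -- padding (2B)
12..16  id  (4B, 4-aligned)
16..24  y  (8B, 8-aligned)
24..28  vx  (4B, 4-aligned)
28..32  vy  (4B, 4-aligned)
32..33  x  (1B, 1-aligned)
33..40  -- tail padding (7B)
sizeof = 40, alignof = 8
— Slot2 —
0..8  score  (8B, 8-aligned)
8..16  y  (8B, 8-aligned)
16..20  id  (4B, 4-aligned)
20..24  vx  (4B, 4-aligned)
24..28  vy  (4B, 4-aligned)
28..30  hp  (2B, 2-aligned)
30..31  x  (1B, 1-aligned)
31..32  -- tail padding (1B)
sizeof = 32, alignof = 8
40 − 32 = 8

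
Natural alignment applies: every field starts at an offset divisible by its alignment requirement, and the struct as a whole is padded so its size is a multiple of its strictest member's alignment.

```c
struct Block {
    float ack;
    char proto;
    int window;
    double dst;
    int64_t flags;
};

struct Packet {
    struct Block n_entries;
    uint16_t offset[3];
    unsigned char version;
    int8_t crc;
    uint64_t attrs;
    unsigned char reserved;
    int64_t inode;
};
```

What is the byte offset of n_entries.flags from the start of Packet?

24

Block: 0..4  ack  (4B, 4-aligned); 4..5  proto  (1B, 1-aligned); 5..8  -- padding (3B); 8..12  window  (4B, 4-aligned); 12..16  -- padding (4B); 16..24  dst  (8B, 8-aligned); 24..32  flags  (8B, 8-aligned); sizeof = 32, alignof = 8
0..32  n_entries  (32B, 8-aligned)
within Block: flags at 24
0 + 24 = 24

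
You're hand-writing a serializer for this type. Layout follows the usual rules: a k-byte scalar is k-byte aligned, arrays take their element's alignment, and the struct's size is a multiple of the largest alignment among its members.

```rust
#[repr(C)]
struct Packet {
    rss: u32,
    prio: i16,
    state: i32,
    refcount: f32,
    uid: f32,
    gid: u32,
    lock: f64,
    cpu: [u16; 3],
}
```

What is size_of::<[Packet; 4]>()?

rss at 0 (size 4, align 4) → ends 4
prio at 4 (size 2, align 2) → ends 6
pad 2 to align 4 for state
state at 8 (size 4, align 4) → ends 12
refcount at 12 (size 4, align 4) → ends 16
uid at 16 (size 4, align 4) → ends 20
gid at 20 (size 4, align 4) → ends 24
lock at 24 (size 8, align 8) → ends 32
cpu at 32 (size 6, align 2) → ends 38
tail pad 2 to reach multiple of 8
total 40 bytes, alignment 8
array of 4: 4 × 40 = 160

160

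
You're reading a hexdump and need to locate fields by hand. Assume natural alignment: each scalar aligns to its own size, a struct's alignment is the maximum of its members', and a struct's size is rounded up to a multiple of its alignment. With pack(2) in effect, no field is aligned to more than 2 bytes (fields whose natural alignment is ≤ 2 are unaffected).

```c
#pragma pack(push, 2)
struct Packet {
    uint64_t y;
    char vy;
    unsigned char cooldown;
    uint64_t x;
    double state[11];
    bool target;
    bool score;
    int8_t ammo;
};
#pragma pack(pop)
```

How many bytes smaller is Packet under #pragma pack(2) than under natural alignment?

natural layout:
  0..8  y  (8B, 8-aligned)
  8..9  vy  (1B, 1-aligned)
  9..10  cooldown  (1B, 1-aligned)
  10..16  -- padding (6B)
  16..24  x  (8B, 8-aligned)
  24..112  state  (88B, 8-aligned)
  112..113  target  (1B, 1-aligned)
  113..114  score  (1B, 1-aligned)
  114..115  ammo  (1B, 1-aligned)
  115..120  -- tail padding (5B)
  sizeof = 120, alignof = 8
packed(2) layout:
  0..8  y  (8B, 2-aligned)
  8..9  vy  (1B, 1-aligned)
  9..10  cooldown  (1B, 1-aligned)
  10..18  x  (8B, 2-aligned)
  18..106  state  (88B, 2-aligned)
  106..107  target  (1B, 1-aligned)
  107..108  score  (1B, 1-aligned)
  108..109  ammo  (1B, 1-aligned)
  109..110  -- tail padding (1B)
  sizeof = 110, alignof = 2
120 − 110 = 10

10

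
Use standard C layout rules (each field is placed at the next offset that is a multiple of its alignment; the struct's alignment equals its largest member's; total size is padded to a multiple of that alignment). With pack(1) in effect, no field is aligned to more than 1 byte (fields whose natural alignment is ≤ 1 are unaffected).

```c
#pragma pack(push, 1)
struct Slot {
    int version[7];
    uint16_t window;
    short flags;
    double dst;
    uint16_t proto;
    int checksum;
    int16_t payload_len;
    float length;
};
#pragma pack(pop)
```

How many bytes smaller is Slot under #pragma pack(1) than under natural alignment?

4

natural layout:
  version at 0 (size 28, align 4) → ends 28
  window at 28 (size 2, align 2) → ends 30
  flags at 30 (size 2, align 2) → ends 32
  dst at 32 (size 8, align 8) → ends 40
  proto at 40 (size 2, align 2) → ends 42
  pad 2 to align 4 for checksum
  checksum at 44 (size 4, align 4) → ends 48
  payload_len at 48 (size 2, align 2) → ends 50
  pad 2 to align 4 for length
  length at 52 (size 4, align 4) → ends 56
  total 56 bytes, alignment 8
packed(1) layout:
  version at 0 (size 28, align 1) → ends 28
  window at 28 (size 2, align 1) → ends 30
  flags at 30 (size 2, align 1) → ends 32
  dst at 32 (size 8, align 1) → ends 40
  proto at 40 (size 2, align 1) → ends 42
  checksum at 42 (size 4, align 1) → ends 46
  payload_len at 46 (size 2, align 1) → ends 48
  length at 48 (size 4, align 1) → ends 52
  total 52 bytes, alignment 1
56 − 52 = 4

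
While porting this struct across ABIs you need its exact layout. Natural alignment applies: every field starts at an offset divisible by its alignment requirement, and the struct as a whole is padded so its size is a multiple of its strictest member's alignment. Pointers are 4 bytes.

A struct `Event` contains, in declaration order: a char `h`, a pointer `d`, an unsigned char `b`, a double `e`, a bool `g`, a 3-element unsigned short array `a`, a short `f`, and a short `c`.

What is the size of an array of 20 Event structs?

0..1  h  (1B, 1-aligned)
1..4  -- padding (3B)
4..8  d  (4B, 4-aligned)
8..9  b  (1B, 1-aligned)
9..16  -- padding (7B)
16..24  e  (8B, 8-aligned)
24..25  g  (1B, 1-aligned)
25..26  -- padding (1B)
26..32  a  (6B, 2-aligned)
32..34  f  (2B, 2-aligned)
34..36  c  (2B, 2-aligned)
36..40  -- tail padding (4B)
sizeof = 40, alignof = 8
array of 20: 20 × 40 = 800

800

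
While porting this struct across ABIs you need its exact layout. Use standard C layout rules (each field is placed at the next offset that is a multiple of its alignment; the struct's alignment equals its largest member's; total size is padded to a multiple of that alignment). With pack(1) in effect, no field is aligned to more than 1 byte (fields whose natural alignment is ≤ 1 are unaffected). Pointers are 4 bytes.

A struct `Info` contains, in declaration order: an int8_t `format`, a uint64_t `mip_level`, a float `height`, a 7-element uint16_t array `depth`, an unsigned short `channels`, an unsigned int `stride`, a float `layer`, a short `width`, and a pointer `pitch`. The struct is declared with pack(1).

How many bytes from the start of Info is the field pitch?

39

format at 0 (size 1, align 1) → ends 1
mip_level at 1 (size 8, align 1) → ends 9
height at 9 (size 4, align 1) → ends 13
depth at 13 (size 14, align 1) → ends 27
channels at 27 (size 2, align 1) → ends 29
stride at 29 (size 4, align 1) → ends 33
layer at 33 (size 4, align 1) → ends 37
width at 37 (size 2, align 1) → ends 39
pitch at 39 (size 4, align 1) → ends 43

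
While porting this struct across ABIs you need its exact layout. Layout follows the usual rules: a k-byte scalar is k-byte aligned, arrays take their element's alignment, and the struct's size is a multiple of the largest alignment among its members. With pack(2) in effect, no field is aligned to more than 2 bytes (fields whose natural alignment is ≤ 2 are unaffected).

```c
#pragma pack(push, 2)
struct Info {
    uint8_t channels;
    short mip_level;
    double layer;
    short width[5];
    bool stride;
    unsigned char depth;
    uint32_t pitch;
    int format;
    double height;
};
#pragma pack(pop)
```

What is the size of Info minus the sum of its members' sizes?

1

channels at 0 (size 1, align 1) → ends 1
pad 1 to align 2 for mip_level
mip_level at 2 (size 2, align 2) → ends 4
layer at 4 (size 8, align 2) → ends 12
width at 12 (size 10, align 2) → ends 22
stride at 22 (size 1, align 1) → ends 23
depth at 23 (size 1, align 1) → ends 24
pitch at 24 (size 4, align 2) → ends 28
format at 28 (size 4, align 2) → ends 32
height at 32 (size 8, align 2) → ends 40
total 40 bytes, alignment 2
data bytes 39, size 40 → padding 1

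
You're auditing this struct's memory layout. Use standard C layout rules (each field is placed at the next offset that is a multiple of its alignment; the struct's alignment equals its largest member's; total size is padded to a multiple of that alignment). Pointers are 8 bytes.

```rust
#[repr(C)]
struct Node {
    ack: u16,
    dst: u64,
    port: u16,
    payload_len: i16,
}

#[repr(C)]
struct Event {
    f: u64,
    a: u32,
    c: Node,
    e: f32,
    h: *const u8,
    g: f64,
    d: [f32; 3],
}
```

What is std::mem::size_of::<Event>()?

Node: ack at 0 (size 2, align 2) → ends 2; pad 6 to align 8 for dst; dst at 8 (size 8, align 8) → ends 16; port at 16 (size 2, align 2) → ends 18; payload_len at 18 (size 2, align 2) → ends 20; tail pad 4 to reach multiple of 8; total 24 bytes, alignment 8
f at 0 (size 8, align 8) → ends 8
a at 8 (size 4, align 4) → ends 12
pad 4 to align 8 for c
c at 16 (size 24, align 8) → ends 40
e at 40 (size 4, align 4) → ends 44
pad 4 to align 8 for h
h at 48 (size 8, align 8) → ends 56
g at 56 (size 8, align 8) → ends 64
d at 64 (size 12, align 4) → ends 76
tail pad 4 to reach multiple of 8
total 80 bytes, alignment 8

80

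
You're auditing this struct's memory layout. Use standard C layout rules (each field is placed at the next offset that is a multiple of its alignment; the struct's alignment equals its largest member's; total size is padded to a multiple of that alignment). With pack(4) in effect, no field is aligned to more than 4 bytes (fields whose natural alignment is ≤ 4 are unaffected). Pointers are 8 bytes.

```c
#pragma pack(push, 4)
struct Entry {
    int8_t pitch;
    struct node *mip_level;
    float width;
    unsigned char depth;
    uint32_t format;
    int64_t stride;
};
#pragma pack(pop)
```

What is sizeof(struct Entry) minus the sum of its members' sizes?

6

0..1  pitch  (1B, 1-aligned)
1..4  -- padding (3B)
4..12  mip_level  (8B, 4-aligned)
12..16  width  (4B, 4-aligned)
16..17  depth  (1B, 1-aligned)
17..20  -- padding (3B)
20..24  format  (4B, 4-aligned)
24..32  stride  (8B, 4-aligned)
sizeof = 32, alignof = 4
data bytes 26, size 32 → padding 6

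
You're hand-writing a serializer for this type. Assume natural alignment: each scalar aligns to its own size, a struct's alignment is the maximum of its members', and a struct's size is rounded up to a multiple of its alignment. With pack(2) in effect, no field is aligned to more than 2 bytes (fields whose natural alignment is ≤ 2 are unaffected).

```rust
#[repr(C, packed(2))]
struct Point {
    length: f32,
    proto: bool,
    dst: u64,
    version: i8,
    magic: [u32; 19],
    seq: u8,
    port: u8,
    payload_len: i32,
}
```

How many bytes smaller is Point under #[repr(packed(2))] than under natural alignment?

natural layout:
  length at 0 (size 4, align 4) → ends 4
  proto at 4 (size 1, align 1) → ends 5
  pad 3 to align 8 for dst
  dst at 8 (size 8, align 8) → ends 16
  version at 16 (size 1, align 1) → ends 17
  pad 3 to align 4 for magic
  magic at 20 (size 76, align 4) → ends 96
  seq at 96 (size 1, align 1) → ends 97
  port at 97 (size 1, align 1) → ends 98
  pad 2 to align 4 for payload_len
  payload_len at 100 (size 4, align 4) → ends 104
  total 104 bytes, alignment 8
packed(2) layout:
  length at 0 (size 4, align 2) → ends 4
  proto at 4 (size 1, align 1) → ends 5
  pad 1 to align 2 for dst
  dst at 6 (size 8, align 2) → ends 14
  version at 14 (size 1, align 1) → ends 15
  pad 1 to align 2 for magic
  magic at 16 (size 76, align 2) → ends 92
  seq at 92 (size 1, align 1) → ends 93
  port at 93 (size 1, align 1) → ends 94
  payload_len at 94 (size 4, align 2) → ends 98
  total 98 bytes, alignment 2
104 − 98 = 6

6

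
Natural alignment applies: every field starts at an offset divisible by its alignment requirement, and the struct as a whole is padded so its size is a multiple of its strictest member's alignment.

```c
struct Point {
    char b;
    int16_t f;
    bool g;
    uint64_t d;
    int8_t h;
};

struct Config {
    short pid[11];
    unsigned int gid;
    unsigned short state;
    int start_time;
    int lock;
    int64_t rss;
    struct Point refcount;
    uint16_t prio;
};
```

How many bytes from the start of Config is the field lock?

Point: b at 0 (size 1, align 1) → ends 1; pad 1 to align 2 for f; f at 2 (size 2, align 2) → ends 4; g at 4 (size 1, align 1) → ends 5; pad 3 to align 8 for d; d at 8 (size 8, align 8) → ends 16; h at 16 (size 1, align 1) → ends 17; tail pad 7 to reach multiple of 8; total 24 bytes, alignment 8
pid at 0 (size 22, align 2) → ends 22
pad 2 to align 4 for gid
gid at 24 (size 4, align 4) → ends 28
state at 28 (size 2, align 2) → ends 30
pad 2 to align 4 for start_time
start_time at 32 (size 4, align 4) → ends 36
lock at 36 (size 4, align 4) → ends 40

36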